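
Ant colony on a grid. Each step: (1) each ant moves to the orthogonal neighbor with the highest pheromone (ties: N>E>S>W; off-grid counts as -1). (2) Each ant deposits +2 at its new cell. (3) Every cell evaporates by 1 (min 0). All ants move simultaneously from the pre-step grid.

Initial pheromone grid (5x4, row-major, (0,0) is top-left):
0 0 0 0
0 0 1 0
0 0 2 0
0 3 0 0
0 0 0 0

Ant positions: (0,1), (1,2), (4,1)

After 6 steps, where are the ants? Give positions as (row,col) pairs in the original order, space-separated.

Step 1: ant0:(0,1)->E->(0,2) | ant1:(1,2)->S->(2,2) | ant2:(4,1)->N->(3,1)
  grid max=4 at (3,1)
Step 2: ant0:(0,2)->E->(0,3) | ant1:(2,2)->N->(1,2) | ant2:(3,1)->N->(2,1)
  grid max=3 at (3,1)
Step 3: ant0:(0,3)->S->(1,3) | ant1:(1,2)->S->(2,2) | ant2:(2,1)->S->(3,1)
  grid max=4 at (3,1)
Step 4: ant0:(1,3)->N->(0,3) | ant1:(2,2)->N->(1,2) | ant2:(3,1)->N->(2,1)
  grid max=3 at (3,1)
Step 5: ant0:(0,3)->S->(1,3) | ant1:(1,2)->S->(2,2) | ant2:(2,1)->S->(3,1)
  grid max=4 at (3,1)
Step 6: ant0:(1,3)->N->(0,3) | ant1:(2,2)->N->(1,2) | ant2:(3,1)->N->(2,1)
  grid max=3 at (3,1)

(0,3) (1,2) (2,1)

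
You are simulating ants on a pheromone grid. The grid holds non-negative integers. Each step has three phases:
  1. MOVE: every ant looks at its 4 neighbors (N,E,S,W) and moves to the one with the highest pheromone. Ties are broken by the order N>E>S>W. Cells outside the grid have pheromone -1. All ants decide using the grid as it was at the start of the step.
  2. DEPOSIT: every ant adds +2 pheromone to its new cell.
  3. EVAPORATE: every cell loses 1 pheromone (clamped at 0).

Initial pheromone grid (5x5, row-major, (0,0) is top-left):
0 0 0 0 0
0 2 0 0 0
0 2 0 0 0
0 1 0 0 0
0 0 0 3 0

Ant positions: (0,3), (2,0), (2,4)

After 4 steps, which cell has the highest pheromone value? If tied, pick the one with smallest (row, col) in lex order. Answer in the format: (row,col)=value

Answer: (0,4)=4

Derivation:
Step 1: ant0:(0,3)->E->(0,4) | ant1:(2,0)->E->(2,1) | ant2:(2,4)->N->(1,4)
  grid max=3 at (2,1)
Step 2: ant0:(0,4)->S->(1,4) | ant1:(2,1)->N->(1,1) | ant2:(1,4)->N->(0,4)
  grid max=2 at (0,4)
Step 3: ant0:(1,4)->N->(0,4) | ant1:(1,1)->S->(2,1) | ant2:(0,4)->S->(1,4)
  grid max=3 at (0,4)
Step 4: ant0:(0,4)->S->(1,4) | ant1:(2,1)->N->(1,1) | ant2:(1,4)->N->(0,4)
  grid max=4 at (0,4)
Final grid:
  0 0 0 0 4
  0 2 0 0 4
  0 2 0 0 0
  0 0 0 0 0
  0 0 0 0 0
Max pheromone 4 at (0,4)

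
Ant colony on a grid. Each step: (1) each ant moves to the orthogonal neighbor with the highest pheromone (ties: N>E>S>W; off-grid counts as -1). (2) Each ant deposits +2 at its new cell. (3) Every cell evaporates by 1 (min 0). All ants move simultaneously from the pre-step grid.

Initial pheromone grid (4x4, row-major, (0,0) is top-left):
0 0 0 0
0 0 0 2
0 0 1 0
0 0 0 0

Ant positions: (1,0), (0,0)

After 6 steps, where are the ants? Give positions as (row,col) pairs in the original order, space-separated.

Step 1: ant0:(1,0)->N->(0,0) | ant1:(0,0)->E->(0,1)
  grid max=1 at (0,0)
Step 2: ant0:(0,0)->E->(0,1) | ant1:(0,1)->W->(0,0)
  grid max=2 at (0,0)
Step 3: ant0:(0,1)->W->(0,0) | ant1:(0,0)->E->(0,1)
  grid max=3 at (0,0)
Step 4: ant0:(0,0)->E->(0,1) | ant1:(0,1)->W->(0,0)
  grid max=4 at (0,0)
Step 5: ant0:(0,1)->W->(0,0) | ant1:(0,0)->E->(0,1)
  grid max=5 at (0,0)
Step 6: ant0:(0,0)->E->(0,1) | ant1:(0,1)->W->(0,0)
  grid max=6 at (0,0)

(0,1) (0,0)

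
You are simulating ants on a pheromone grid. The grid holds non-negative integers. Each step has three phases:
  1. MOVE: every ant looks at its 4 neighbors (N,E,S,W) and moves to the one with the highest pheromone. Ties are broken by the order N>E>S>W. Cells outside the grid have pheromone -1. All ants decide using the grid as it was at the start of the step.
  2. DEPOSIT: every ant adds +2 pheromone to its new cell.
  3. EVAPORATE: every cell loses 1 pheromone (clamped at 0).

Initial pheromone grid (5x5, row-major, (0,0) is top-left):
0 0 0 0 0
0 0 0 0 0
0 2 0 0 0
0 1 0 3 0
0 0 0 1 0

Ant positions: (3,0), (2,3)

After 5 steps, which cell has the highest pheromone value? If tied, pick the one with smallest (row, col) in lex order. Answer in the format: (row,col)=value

Step 1: ant0:(3,0)->E->(3,1) | ant1:(2,3)->S->(3,3)
  grid max=4 at (3,3)
Step 2: ant0:(3,1)->N->(2,1) | ant1:(3,3)->N->(2,3)
  grid max=3 at (3,3)
Step 3: ant0:(2,1)->S->(3,1) | ant1:(2,3)->S->(3,3)
  grid max=4 at (3,3)
Step 4: ant0:(3,1)->N->(2,1) | ant1:(3,3)->N->(2,3)
  grid max=3 at (3,3)
Step 5: ant0:(2,1)->S->(3,1) | ant1:(2,3)->S->(3,3)
  grid max=4 at (3,3)
Final grid:
  0 0 0 0 0
  0 0 0 0 0
  0 1 0 0 0
  0 2 0 4 0
  0 0 0 0 0
Max pheromone 4 at (3,3)

Answer: (3,3)=4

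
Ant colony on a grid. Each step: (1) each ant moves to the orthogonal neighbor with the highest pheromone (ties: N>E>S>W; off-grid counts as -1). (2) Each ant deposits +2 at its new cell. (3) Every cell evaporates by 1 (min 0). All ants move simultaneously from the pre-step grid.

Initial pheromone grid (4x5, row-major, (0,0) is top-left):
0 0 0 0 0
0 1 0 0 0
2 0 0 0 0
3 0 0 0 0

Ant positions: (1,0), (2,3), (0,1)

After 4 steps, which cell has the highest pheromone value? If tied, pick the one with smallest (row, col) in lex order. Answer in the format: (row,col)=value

Step 1: ant0:(1,0)->S->(2,0) | ant1:(2,3)->N->(1,3) | ant2:(0,1)->S->(1,1)
  grid max=3 at (2,0)
Step 2: ant0:(2,0)->S->(3,0) | ant1:(1,3)->N->(0,3) | ant2:(1,1)->N->(0,1)
  grid max=3 at (3,0)
Step 3: ant0:(3,0)->N->(2,0) | ant1:(0,3)->E->(0,4) | ant2:(0,1)->S->(1,1)
  grid max=3 at (2,0)
Step 4: ant0:(2,0)->S->(3,0) | ant1:(0,4)->S->(1,4) | ant2:(1,1)->N->(0,1)
  grid max=3 at (3,0)
Final grid:
  0 1 0 0 0
  0 1 0 0 1
  2 0 0 0 0
  3 0 0 0 0
Max pheromone 3 at (3,0)

Answer: (3,0)=3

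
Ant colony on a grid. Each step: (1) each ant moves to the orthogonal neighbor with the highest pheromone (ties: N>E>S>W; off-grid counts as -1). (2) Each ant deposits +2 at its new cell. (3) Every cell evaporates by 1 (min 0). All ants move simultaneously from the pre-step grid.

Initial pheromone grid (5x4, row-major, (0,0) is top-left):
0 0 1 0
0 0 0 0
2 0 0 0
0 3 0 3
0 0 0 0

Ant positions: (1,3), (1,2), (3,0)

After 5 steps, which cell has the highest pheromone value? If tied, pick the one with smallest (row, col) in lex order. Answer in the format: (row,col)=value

Step 1: ant0:(1,3)->N->(0,3) | ant1:(1,2)->N->(0,2) | ant2:(3,0)->E->(3,1)
  grid max=4 at (3,1)
Step 2: ant0:(0,3)->W->(0,2) | ant1:(0,2)->E->(0,3) | ant2:(3,1)->N->(2,1)
  grid max=3 at (0,2)
Step 3: ant0:(0,2)->E->(0,3) | ant1:(0,3)->W->(0,2) | ant2:(2,1)->S->(3,1)
  grid max=4 at (0,2)
Step 4: ant0:(0,3)->W->(0,2) | ant1:(0,2)->E->(0,3) | ant2:(3,1)->N->(2,1)
  grid max=5 at (0,2)
Step 5: ant0:(0,2)->E->(0,3) | ant1:(0,3)->W->(0,2) | ant2:(2,1)->S->(3,1)
  grid max=6 at (0,2)
Final grid:
  0 0 6 5
  0 0 0 0
  0 0 0 0
  0 4 0 0
  0 0 0 0
Max pheromone 6 at (0,2)

Answer: (0,2)=6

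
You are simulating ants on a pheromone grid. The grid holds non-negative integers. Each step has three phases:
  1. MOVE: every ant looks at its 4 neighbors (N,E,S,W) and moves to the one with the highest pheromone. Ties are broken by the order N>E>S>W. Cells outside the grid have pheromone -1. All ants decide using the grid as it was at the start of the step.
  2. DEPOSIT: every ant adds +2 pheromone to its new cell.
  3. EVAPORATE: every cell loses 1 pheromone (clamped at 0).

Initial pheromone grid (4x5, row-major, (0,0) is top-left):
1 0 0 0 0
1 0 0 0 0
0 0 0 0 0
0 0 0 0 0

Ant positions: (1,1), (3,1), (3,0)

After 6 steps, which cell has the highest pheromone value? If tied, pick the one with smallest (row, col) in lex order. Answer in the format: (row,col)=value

Step 1: ant0:(1,1)->W->(1,0) | ant1:(3,1)->N->(2,1) | ant2:(3,0)->N->(2,0)
  grid max=2 at (1,0)
Step 2: ant0:(1,0)->S->(2,0) | ant1:(2,1)->W->(2,0) | ant2:(2,0)->N->(1,0)
  grid max=4 at (2,0)
Step 3: ant0:(2,0)->N->(1,0) | ant1:(2,0)->N->(1,0) | ant2:(1,0)->S->(2,0)
  grid max=6 at (1,0)
Step 4: ant0:(1,0)->S->(2,0) | ant1:(1,0)->S->(2,0) | ant2:(2,0)->N->(1,0)
  grid max=8 at (2,0)
Step 5: ant0:(2,0)->N->(1,0) | ant1:(2,0)->N->(1,0) | ant2:(1,0)->S->(2,0)
  grid max=10 at (1,0)
Step 6: ant0:(1,0)->S->(2,0) | ant1:(1,0)->S->(2,0) | ant2:(2,0)->N->(1,0)
  grid max=12 at (2,0)
Final grid:
  0 0 0 0 0
  11 0 0 0 0
  12 0 0 0 0
  0 0 0 0 0
Max pheromone 12 at (2,0)

Answer: (2,0)=12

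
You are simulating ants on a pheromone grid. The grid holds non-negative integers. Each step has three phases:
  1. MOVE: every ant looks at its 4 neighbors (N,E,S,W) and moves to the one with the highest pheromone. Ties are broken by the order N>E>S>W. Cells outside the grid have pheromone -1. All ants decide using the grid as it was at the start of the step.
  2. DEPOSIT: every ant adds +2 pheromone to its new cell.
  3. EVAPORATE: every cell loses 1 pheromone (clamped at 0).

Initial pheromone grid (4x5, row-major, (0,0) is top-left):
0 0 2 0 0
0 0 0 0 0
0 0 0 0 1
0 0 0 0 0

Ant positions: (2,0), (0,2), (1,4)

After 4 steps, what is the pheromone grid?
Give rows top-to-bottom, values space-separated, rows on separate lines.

After step 1: ants at (1,0),(0,3),(2,4)
  0 0 1 1 0
  1 0 0 0 0
  0 0 0 0 2
  0 0 0 0 0
After step 2: ants at (0,0),(0,2),(1,4)
  1 0 2 0 0
  0 0 0 0 1
  0 0 0 0 1
  0 0 0 0 0
After step 3: ants at (0,1),(0,3),(2,4)
  0 1 1 1 0
  0 0 0 0 0
  0 0 0 0 2
  0 0 0 0 0
After step 4: ants at (0,2),(0,2),(1,4)
  0 0 4 0 0
  0 0 0 0 1
  0 0 0 0 1
  0 0 0 0 0

0 0 4 0 0
0 0 0 0 1
0 0 0 0 1
0 0 0 0 0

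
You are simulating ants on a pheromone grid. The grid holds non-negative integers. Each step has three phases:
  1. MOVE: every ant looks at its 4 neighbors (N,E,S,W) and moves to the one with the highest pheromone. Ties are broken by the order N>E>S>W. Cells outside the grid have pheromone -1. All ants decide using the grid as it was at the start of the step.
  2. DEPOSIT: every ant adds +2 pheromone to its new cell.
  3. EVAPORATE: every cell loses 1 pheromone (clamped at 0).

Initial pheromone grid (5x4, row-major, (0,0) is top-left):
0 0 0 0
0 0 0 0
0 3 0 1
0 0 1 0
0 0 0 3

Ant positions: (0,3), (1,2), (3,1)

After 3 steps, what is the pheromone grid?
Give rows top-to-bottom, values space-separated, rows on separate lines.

After step 1: ants at (1,3),(0,2),(2,1)
  0 0 1 0
  0 0 0 1
  0 4 0 0
  0 0 0 0
  0 0 0 2
After step 2: ants at (0,3),(0,3),(1,1)
  0 0 0 3
  0 1 0 0
  0 3 0 0
  0 0 0 0
  0 0 0 1
After step 3: ants at (1,3),(1,3),(2,1)
  0 0 0 2
  0 0 0 3
  0 4 0 0
  0 0 0 0
  0 0 0 0

0 0 0 2
0 0 0 3
0 4 0 0
0 0 0 0
0 0 0 0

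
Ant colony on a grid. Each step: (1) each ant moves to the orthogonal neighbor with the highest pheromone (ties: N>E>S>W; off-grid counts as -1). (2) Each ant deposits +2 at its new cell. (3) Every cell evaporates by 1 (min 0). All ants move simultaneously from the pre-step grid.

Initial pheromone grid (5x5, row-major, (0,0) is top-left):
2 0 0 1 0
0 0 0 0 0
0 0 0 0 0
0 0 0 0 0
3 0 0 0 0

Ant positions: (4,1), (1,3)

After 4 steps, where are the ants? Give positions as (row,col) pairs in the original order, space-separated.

Step 1: ant0:(4,1)->W->(4,0) | ant1:(1,3)->N->(0,3)
  grid max=4 at (4,0)
Step 2: ant0:(4,0)->N->(3,0) | ant1:(0,3)->E->(0,4)
  grid max=3 at (4,0)
Step 3: ant0:(3,0)->S->(4,0) | ant1:(0,4)->W->(0,3)
  grid max=4 at (4,0)
Step 4: ant0:(4,0)->N->(3,0) | ant1:(0,3)->E->(0,4)
  grid max=3 at (4,0)

(3,0) (0,4)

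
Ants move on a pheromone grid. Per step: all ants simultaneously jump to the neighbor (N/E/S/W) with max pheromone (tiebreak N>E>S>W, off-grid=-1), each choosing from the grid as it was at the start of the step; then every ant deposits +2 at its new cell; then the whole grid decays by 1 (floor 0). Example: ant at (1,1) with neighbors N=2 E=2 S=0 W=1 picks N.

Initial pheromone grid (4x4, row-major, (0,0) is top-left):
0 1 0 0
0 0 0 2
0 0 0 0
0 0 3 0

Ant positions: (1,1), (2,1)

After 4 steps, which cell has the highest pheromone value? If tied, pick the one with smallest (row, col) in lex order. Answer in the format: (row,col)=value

Answer: (0,1)=5

Derivation:
Step 1: ant0:(1,1)->N->(0,1) | ant1:(2,1)->N->(1,1)
  grid max=2 at (0,1)
Step 2: ant0:(0,1)->S->(1,1) | ant1:(1,1)->N->(0,1)
  grid max=3 at (0,1)
Step 3: ant0:(1,1)->N->(0,1) | ant1:(0,1)->S->(1,1)
  grid max=4 at (0,1)
Step 4: ant0:(0,1)->S->(1,1) | ant1:(1,1)->N->(0,1)
  grid max=5 at (0,1)
Final grid:
  0 5 0 0
  0 4 0 0
  0 0 0 0
  0 0 0 0
Max pheromone 5 at (0,1)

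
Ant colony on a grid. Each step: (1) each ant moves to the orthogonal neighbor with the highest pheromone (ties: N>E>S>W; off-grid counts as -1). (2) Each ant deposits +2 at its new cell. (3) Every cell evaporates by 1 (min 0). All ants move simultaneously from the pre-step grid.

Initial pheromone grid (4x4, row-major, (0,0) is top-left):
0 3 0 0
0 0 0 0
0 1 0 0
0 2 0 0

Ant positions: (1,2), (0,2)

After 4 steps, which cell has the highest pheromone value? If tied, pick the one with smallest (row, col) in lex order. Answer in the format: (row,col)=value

Answer: (0,1)=7

Derivation:
Step 1: ant0:(1,2)->N->(0,2) | ant1:(0,2)->W->(0,1)
  grid max=4 at (0,1)
Step 2: ant0:(0,2)->W->(0,1) | ant1:(0,1)->E->(0,2)
  grid max=5 at (0,1)
Step 3: ant0:(0,1)->E->(0,2) | ant1:(0,2)->W->(0,1)
  grid max=6 at (0,1)
Step 4: ant0:(0,2)->W->(0,1) | ant1:(0,1)->E->(0,2)
  grid max=7 at (0,1)
Final grid:
  0 7 4 0
  0 0 0 0
  0 0 0 0
  0 0 0 0
Max pheromone 7 at (0,1)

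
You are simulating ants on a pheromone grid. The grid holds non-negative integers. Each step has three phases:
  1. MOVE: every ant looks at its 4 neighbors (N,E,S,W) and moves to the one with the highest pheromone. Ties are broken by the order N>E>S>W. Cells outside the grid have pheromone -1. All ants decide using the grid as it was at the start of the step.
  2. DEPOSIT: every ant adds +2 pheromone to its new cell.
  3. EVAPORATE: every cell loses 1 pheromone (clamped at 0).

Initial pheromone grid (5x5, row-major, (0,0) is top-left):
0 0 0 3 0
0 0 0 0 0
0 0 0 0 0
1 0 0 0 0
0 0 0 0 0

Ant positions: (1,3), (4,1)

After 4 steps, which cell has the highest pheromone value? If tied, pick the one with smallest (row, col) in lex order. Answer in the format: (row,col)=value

Answer: (0,3)=3

Derivation:
Step 1: ant0:(1,3)->N->(0,3) | ant1:(4,1)->N->(3,1)
  grid max=4 at (0,3)
Step 2: ant0:(0,3)->E->(0,4) | ant1:(3,1)->N->(2,1)
  grid max=3 at (0,3)
Step 3: ant0:(0,4)->W->(0,3) | ant1:(2,1)->N->(1,1)
  grid max=4 at (0,3)
Step 4: ant0:(0,3)->E->(0,4) | ant1:(1,1)->N->(0,1)
  grid max=3 at (0,3)
Final grid:
  0 1 0 3 1
  0 0 0 0 0
  0 0 0 0 0
  0 0 0 0 0
  0 0 0 0 0
Max pheromone 3 at (0,3)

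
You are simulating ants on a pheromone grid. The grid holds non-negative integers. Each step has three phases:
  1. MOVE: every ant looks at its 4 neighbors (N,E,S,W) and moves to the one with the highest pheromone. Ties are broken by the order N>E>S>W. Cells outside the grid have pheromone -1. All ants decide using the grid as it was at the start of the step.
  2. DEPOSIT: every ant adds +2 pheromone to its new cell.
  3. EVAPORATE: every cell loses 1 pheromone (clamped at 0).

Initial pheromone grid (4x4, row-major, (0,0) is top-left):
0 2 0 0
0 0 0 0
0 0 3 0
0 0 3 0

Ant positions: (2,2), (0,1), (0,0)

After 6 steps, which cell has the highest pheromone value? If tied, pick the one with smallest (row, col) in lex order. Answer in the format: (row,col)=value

Answer: (0,1)=8

Derivation:
Step 1: ant0:(2,2)->S->(3,2) | ant1:(0,1)->E->(0,2) | ant2:(0,0)->E->(0,1)
  grid max=4 at (3,2)
Step 2: ant0:(3,2)->N->(2,2) | ant1:(0,2)->W->(0,1) | ant2:(0,1)->E->(0,2)
  grid max=4 at (0,1)
Step 3: ant0:(2,2)->S->(3,2) | ant1:(0,1)->E->(0,2) | ant2:(0,2)->W->(0,1)
  grid max=5 at (0,1)
Step 4: ant0:(3,2)->N->(2,2) | ant1:(0,2)->W->(0,1) | ant2:(0,1)->E->(0,2)
  grid max=6 at (0,1)
Step 5: ant0:(2,2)->S->(3,2) | ant1:(0,1)->E->(0,2) | ant2:(0,2)->W->(0,1)
  grid max=7 at (0,1)
Step 6: ant0:(3,2)->N->(2,2) | ant1:(0,2)->W->(0,1) | ant2:(0,1)->E->(0,2)
  grid max=8 at (0,1)
Final grid:
  0 8 6 0
  0 0 0 0
  0 0 3 0
  0 0 3 0
Max pheromone 8 at (0,1)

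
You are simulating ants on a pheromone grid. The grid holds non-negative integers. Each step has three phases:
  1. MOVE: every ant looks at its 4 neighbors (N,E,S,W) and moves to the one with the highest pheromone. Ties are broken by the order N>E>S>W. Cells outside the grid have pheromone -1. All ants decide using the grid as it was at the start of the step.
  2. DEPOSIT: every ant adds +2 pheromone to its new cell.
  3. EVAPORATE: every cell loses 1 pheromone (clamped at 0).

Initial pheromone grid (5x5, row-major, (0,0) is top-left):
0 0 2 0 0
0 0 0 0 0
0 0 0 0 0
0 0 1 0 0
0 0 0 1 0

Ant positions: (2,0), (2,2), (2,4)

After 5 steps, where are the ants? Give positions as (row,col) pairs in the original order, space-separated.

Step 1: ant0:(2,0)->N->(1,0) | ant1:(2,2)->S->(3,2) | ant2:(2,4)->N->(1,4)
  grid max=2 at (3,2)
Step 2: ant0:(1,0)->N->(0,0) | ant1:(3,2)->N->(2,2) | ant2:(1,4)->N->(0,4)
  grid max=1 at (0,0)
Step 3: ant0:(0,0)->E->(0,1) | ant1:(2,2)->S->(3,2) | ant2:(0,4)->S->(1,4)
  grid max=2 at (3,2)
Step 4: ant0:(0,1)->E->(0,2) | ant1:(3,2)->N->(2,2) | ant2:(1,4)->N->(0,4)
  grid max=1 at (0,2)
Step 5: ant0:(0,2)->E->(0,3) | ant1:(2,2)->S->(3,2) | ant2:(0,4)->S->(1,4)
  grid max=2 at (3,2)

(0,3) (3,2) (1,4)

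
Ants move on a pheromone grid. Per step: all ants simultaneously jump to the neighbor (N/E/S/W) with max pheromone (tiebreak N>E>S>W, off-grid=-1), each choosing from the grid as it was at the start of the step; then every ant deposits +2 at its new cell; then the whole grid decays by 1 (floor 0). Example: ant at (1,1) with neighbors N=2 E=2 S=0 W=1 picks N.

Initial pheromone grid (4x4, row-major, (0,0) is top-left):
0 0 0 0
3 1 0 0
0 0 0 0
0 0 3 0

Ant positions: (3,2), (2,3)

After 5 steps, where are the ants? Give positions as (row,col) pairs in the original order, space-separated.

Step 1: ant0:(3,2)->N->(2,2) | ant1:(2,3)->N->(1,3)
  grid max=2 at (1,0)
Step 2: ant0:(2,2)->S->(3,2) | ant1:(1,3)->N->(0,3)
  grid max=3 at (3,2)
Step 3: ant0:(3,2)->N->(2,2) | ant1:(0,3)->S->(1,3)
  grid max=2 at (3,2)
Step 4: ant0:(2,2)->S->(3,2) | ant1:(1,3)->N->(0,3)
  grid max=3 at (3,2)
Step 5: ant0:(3,2)->N->(2,2) | ant1:(0,3)->S->(1,3)
  grid max=2 at (3,2)

(2,2) (1,3)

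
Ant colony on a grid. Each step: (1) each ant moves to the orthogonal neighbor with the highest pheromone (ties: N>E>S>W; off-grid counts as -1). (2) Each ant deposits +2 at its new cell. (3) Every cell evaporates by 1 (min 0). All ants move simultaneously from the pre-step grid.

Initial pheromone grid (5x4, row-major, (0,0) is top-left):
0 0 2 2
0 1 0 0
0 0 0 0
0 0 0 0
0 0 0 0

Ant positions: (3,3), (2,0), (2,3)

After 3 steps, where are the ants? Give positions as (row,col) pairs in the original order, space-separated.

Step 1: ant0:(3,3)->N->(2,3) | ant1:(2,0)->N->(1,0) | ant2:(2,3)->N->(1,3)
  grid max=1 at (0,2)
Step 2: ant0:(2,3)->N->(1,3) | ant1:(1,0)->N->(0,0) | ant2:(1,3)->N->(0,3)
  grid max=2 at (0,3)
Step 3: ant0:(1,3)->N->(0,3) | ant1:(0,0)->E->(0,1) | ant2:(0,3)->S->(1,3)
  grid max=3 at (0,3)

(0,3) (0,1) (1,3)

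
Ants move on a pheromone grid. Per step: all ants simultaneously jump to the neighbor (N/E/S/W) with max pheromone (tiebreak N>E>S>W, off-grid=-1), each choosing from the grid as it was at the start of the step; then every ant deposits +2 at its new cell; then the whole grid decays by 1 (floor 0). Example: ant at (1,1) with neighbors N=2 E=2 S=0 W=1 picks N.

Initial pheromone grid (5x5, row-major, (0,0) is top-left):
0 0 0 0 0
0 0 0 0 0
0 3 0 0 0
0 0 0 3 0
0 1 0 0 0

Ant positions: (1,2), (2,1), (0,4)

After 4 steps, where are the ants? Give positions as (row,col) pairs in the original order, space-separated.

Step 1: ant0:(1,2)->N->(0,2) | ant1:(2,1)->N->(1,1) | ant2:(0,4)->S->(1,4)
  grid max=2 at (2,1)
Step 2: ant0:(0,2)->E->(0,3) | ant1:(1,1)->S->(2,1) | ant2:(1,4)->N->(0,4)
  grid max=3 at (2,1)
Step 3: ant0:(0,3)->E->(0,4) | ant1:(2,1)->N->(1,1) | ant2:(0,4)->W->(0,3)
  grid max=2 at (0,3)
Step 4: ant0:(0,4)->W->(0,3) | ant1:(1,1)->S->(2,1) | ant2:(0,3)->E->(0,4)
  grid max=3 at (0,3)

(0,3) (2,1) (0,4)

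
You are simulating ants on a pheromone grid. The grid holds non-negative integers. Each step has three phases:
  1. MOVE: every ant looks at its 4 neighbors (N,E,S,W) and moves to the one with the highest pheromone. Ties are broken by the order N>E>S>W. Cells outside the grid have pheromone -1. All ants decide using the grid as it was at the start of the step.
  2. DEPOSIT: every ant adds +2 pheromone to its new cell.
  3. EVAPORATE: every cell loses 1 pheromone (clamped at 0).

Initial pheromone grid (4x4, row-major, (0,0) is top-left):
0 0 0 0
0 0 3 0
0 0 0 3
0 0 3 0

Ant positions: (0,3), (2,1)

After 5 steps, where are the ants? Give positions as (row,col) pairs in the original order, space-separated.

Step 1: ant0:(0,3)->S->(1,3) | ant1:(2,1)->N->(1,1)
  grid max=2 at (1,2)
Step 2: ant0:(1,3)->S->(2,3) | ant1:(1,1)->E->(1,2)
  grid max=3 at (1,2)
Step 3: ant0:(2,3)->N->(1,3) | ant1:(1,2)->N->(0,2)
  grid max=2 at (1,2)
Step 4: ant0:(1,3)->S->(2,3) | ant1:(0,2)->S->(1,2)
  grid max=3 at (1,2)
Step 5: ant0:(2,3)->N->(1,3) | ant1:(1,2)->N->(0,2)
  grid max=2 at (1,2)

(1,3) (0,2)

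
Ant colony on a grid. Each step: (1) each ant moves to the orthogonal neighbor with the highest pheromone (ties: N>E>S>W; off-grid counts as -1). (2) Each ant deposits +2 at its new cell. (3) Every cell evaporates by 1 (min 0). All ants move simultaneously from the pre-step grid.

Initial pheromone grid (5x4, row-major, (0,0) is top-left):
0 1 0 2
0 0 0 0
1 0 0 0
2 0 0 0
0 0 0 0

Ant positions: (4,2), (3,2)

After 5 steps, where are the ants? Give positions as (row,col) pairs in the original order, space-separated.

Step 1: ant0:(4,2)->N->(3,2) | ant1:(3,2)->N->(2,2)
  grid max=1 at (0,3)
Step 2: ant0:(3,2)->N->(2,2) | ant1:(2,2)->S->(3,2)
  grid max=2 at (2,2)
Step 3: ant0:(2,2)->S->(3,2) | ant1:(3,2)->N->(2,2)
  grid max=3 at (2,2)
Step 4: ant0:(3,2)->N->(2,2) | ant1:(2,2)->S->(3,2)
  grid max=4 at (2,2)
Step 5: ant0:(2,2)->S->(3,2) | ant1:(3,2)->N->(2,2)
  grid max=5 at (2,2)

(3,2) (2,2)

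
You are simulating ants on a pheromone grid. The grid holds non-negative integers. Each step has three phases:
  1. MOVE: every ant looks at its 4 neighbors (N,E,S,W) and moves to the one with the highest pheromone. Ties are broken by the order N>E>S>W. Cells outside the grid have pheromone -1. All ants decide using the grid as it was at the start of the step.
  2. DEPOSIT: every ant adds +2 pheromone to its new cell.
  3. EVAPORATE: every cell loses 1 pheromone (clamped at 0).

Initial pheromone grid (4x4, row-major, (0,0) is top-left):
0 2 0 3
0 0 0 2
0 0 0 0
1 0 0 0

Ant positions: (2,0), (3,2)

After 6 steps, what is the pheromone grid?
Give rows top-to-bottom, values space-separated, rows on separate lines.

After step 1: ants at (3,0),(2,2)
  0 1 0 2
  0 0 0 1
  0 0 1 0
  2 0 0 0
After step 2: ants at (2,0),(1,2)
  0 0 0 1
  0 0 1 0
  1 0 0 0
  1 0 0 0
After step 3: ants at (3,0),(0,2)
  0 0 1 0
  0 0 0 0
  0 0 0 0
  2 0 0 0
After step 4: ants at (2,0),(0,3)
  0 0 0 1
  0 0 0 0
  1 0 0 0
  1 0 0 0
After step 5: ants at (3,0),(1,3)
  0 0 0 0
  0 0 0 1
  0 0 0 0
  2 0 0 0
After step 6: ants at (2,0),(0,3)
  0 0 0 1
  0 0 0 0
  1 0 0 0
  1 0 0 0

0 0 0 1
0 0 0 0
1 0 0 0
1 0 0 0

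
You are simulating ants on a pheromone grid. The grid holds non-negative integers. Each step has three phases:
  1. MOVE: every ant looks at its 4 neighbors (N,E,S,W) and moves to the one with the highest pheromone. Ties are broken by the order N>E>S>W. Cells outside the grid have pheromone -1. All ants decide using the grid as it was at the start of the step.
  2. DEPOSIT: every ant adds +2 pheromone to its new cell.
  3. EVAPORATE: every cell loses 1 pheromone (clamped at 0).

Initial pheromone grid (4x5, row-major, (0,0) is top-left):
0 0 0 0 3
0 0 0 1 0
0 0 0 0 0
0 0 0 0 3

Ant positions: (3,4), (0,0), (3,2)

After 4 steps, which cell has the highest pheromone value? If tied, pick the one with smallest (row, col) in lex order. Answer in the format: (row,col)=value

Answer: (0,2)=3

Derivation:
Step 1: ant0:(3,4)->N->(2,4) | ant1:(0,0)->E->(0,1) | ant2:(3,2)->N->(2,2)
  grid max=2 at (0,4)
Step 2: ant0:(2,4)->S->(3,4) | ant1:(0,1)->E->(0,2) | ant2:(2,2)->N->(1,2)
  grid max=3 at (3,4)
Step 3: ant0:(3,4)->N->(2,4) | ant1:(0,2)->S->(1,2) | ant2:(1,2)->N->(0,2)
  grid max=2 at (0,2)
Step 4: ant0:(2,4)->S->(3,4) | ant1:(1,2)->N->(0,2) | ant2:(0,2)->S->(1,2)
  grid max=3 at (0,2)
Final grid:
  0 0 3 0 0
  0 0 3 0 0
  0 0 0 0 0
  0 0 0 0 3
Max pheromone 3 at (0,2)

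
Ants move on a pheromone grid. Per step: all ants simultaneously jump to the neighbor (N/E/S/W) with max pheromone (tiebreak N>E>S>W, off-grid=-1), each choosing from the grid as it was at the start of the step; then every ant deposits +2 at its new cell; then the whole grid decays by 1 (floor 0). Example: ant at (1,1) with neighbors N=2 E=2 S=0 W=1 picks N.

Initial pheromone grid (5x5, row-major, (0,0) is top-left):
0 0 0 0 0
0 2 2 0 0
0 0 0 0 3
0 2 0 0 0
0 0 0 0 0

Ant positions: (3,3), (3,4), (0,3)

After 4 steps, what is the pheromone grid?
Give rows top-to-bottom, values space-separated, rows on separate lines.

After step 1: ants at (2,3),(2,4),(0,4)
  0 0 0 0 1
  0 1 1 0 0
  0 0 0 1 4
  0 1 0 0 0
  0 0 0 0 0
After step 2: ants at (2,4),(2,3),(1,4)
  0 0 0 0 0
  0 0 0 0 1
  0 0 0 2 5
  0 0 0 0 0
  0 0 0 0 0
After step 3: ants at (2,3),(2,4),(2,4)
  0 0 0 0 0
  0 0 0 0 0
  0 0 0 3 8
  0 0 0 0 0
  0 0 0 0 0
After step 4: ants at (2,4),(2,3),(2,3)
  0 0 0 0 0
  0 0 0 0 0
  0 0 0 6 9
  0 0 0 0 0
  0 0 0 0 0

0 0 0 0 0
0 0 0 0 0
0 0 0 6 9
0 0 0 0 0
0 0 0 0 0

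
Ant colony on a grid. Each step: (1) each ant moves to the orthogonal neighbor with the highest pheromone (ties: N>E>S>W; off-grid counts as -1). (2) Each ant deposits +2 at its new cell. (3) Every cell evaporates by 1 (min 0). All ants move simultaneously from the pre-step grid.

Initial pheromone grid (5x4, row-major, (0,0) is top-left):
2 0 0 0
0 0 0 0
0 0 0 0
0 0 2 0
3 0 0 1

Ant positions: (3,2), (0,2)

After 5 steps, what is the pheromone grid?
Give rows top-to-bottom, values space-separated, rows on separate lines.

After step 1: ants at (2,2),(0,3)
  1 0 0 1
  0 0 0 0
  0 0 1 0
  0 0 1 0
  2 0 0 0
After step 2: ants at (3,2),(1,3)
  0 0 0 0
  0 0 0 1
  0 0 0 0
  0 0 2 0
  1 0 0 0
After step 3: ants at (2,2),(0,3)
  0 0 0 1
  0 0 0 0
  0 0 1 0
  0 0 1 0
  0 0 0 0
After step 4: ants at (3,2),(1,3)
  0 0 0 0
  0 0 0 1
  0 0 0 0
  0 0 2 0
  0 0 0 0
After step 5: ants at (2,2),(0,3)
  0 0 0 1
  0 0 0 0
  0 0 1 0
  0 0 1 0
  0 0 0 0

0 0 0 1
0 0 0 0
0 0 1 0
0 0 1 0
0 0 0 0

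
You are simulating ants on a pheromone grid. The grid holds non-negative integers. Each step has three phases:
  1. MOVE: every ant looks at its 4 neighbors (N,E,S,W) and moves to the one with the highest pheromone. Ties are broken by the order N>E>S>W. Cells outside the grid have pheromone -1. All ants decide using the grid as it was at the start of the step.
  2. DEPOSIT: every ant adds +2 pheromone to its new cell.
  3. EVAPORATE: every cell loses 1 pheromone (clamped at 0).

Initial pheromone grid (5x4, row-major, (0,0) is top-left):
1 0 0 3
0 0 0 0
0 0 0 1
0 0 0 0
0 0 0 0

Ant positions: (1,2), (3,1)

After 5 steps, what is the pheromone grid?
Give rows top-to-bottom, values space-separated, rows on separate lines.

After step 1: ants at (0,2),(2,1)
  0 0 1 2
  0 0 0 0
  0 1 0 0
  0 0 0 0
  0 0 0 0
After step 2: ants at (0,3),(1,1)
  0 0 0 3
  0 1 0 0
  0 0 0 0
  0 0 0 0
  0 0 0 0
After step 3: ants at (1,3),(0,1)
  0 1 0 2
  0 0 0 1
  0 0 0 0
  0 0 0 0
  0 0 0 0
After step 4: ants at (0,3),(0,2)
  0 0 1 3
  0 0 0 0
  0 0 0 0
  0 0 0 0
  0 0 0 0
After step 5: ants at (0,2),(0,3)
  0 0 2 4
  0 0 0 0
  0 0 0 0
  0 0 0 0
  0 0 0 0

0 0 2 4
0 0 0 0
0 0 0 0
0 0 0 0
0 0 0 0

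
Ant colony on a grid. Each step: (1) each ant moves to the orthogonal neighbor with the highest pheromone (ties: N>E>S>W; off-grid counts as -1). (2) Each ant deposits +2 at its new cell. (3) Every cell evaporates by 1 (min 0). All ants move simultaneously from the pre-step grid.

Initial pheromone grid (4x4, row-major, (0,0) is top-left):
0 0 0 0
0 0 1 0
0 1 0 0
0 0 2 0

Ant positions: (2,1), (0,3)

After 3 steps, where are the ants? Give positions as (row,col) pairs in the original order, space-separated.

Step 1: ant0:(2,1)->N->(1,1) | ant1:(0,3)->S->(1,3)
  grid max=1 at (1,1)
Step 2: ant0:(1,1)->N->(0,1) | ant1:(1,3)->N->(0,3)
  grid max=1 at (0,1)
Step 3: ant0:(0,1)->E->(0,2) | ant1:(0,3)->S->(1,3)
  grid max=1 at (0,2)

(0,2) (1,3)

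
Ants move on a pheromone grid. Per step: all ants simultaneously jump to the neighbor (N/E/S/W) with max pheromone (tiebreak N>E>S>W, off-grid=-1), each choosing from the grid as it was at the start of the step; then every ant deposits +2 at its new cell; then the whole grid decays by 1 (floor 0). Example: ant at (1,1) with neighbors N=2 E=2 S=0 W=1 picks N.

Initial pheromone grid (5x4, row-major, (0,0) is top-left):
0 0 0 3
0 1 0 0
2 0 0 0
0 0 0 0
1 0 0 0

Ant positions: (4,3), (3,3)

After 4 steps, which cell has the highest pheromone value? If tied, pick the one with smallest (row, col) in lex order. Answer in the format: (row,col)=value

Answer: (2,3)=4

Derivation:
Step 1: ant0:(4,3)->N->(3,3) | ant1:(3,3)->N->(2,3)
  grid max=2 at (0,3)
Step 2: ant0:(3,3)->N->(2,3) | ant1:(2,3)->S->(3,3)
  grid max=2 at (2,3)
Step 3: ant0:(2,3)->S->(3,3) | ant1:(3,3)->N->(2,3)
  grid max=3 at (2,3)
Step 4: ant0:(3,3)->N->(2,3) | ant1:(2,3)->S->(3,3)
  grid max=4 at (2,3)
Final grid:
  0 0 0 0
  0 0 0 0
  0 0 0 4
  0 0 0 4
  0 0 0 0
Max pheromone 4 at (2,3)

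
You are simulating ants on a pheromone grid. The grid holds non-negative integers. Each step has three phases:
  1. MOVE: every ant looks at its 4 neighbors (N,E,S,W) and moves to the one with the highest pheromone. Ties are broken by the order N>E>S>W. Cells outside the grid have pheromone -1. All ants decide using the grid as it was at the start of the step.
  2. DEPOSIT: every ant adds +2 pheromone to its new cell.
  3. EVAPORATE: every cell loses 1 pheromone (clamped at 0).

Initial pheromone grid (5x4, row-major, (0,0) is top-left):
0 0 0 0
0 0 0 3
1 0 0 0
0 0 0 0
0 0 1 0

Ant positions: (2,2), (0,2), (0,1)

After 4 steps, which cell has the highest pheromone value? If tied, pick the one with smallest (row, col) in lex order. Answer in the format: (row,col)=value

Answer: (1,3)=9

Derivation:
Step 1: ant0:(2,2)->N->(1,2) | ant1:(0,2)->E->(0,3) | ant2:(0,1)->E->(0,2)
  grid max=2 at (1,3)
Step 2: ant0:(1,2)->E->(1,3) | ant1:(0,3)->S->(1,3) | ant2:(0,2)->E->(0,3)
  grid max=5 at (1,3)
Step 3: ant0:(1,3)->N->(0,3) | ant1:(1,3)->N->(0,3) | ant2:(0,3)->S->(1,3)
  grid max=6 at (1,3)
Step 4: ant0:(0,3)->S->(1,3) | ant1:(0,3)->S->(1,3) | ant2:(1,3)->N->(0,3)
  grid max=9 at (1,3)
Final grid:
  0 0 0 6
  0 0 0 9
  0 0 0 0
  0 0 0 0
  0 0 0 0
Max pheromone 9 at (1,3)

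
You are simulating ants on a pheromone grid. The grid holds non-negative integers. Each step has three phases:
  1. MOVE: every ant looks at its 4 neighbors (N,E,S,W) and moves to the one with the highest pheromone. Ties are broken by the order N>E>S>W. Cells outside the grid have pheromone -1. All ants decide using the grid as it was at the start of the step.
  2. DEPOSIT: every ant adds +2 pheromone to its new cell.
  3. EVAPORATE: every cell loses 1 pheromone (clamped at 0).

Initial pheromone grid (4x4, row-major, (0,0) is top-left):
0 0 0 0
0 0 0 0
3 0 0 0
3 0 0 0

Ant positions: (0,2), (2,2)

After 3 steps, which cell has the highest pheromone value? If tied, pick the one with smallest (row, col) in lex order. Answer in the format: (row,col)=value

Step 1: ant0:(0,2)->E->(0,3) | ant1:(2,2)->N->(1,2)
  grid max=2 at (2,0)
Step 2: ant0:(0,3)->S->(1,3) | ant1:(1,2)->N->(0,2)
  grid max=1 at (0,2)
Step 3: ant0:(1,3)->N->(0,3) | ant1:(0,2)->E->(0,3)
  grid max=3 at (0,3)
Final grid:
  0 0 0 3
  0 0 0 0
  0 0 0 0
  0 0 0 0
Max pheromone 3 at (0,3)

Answer: (0,3)=3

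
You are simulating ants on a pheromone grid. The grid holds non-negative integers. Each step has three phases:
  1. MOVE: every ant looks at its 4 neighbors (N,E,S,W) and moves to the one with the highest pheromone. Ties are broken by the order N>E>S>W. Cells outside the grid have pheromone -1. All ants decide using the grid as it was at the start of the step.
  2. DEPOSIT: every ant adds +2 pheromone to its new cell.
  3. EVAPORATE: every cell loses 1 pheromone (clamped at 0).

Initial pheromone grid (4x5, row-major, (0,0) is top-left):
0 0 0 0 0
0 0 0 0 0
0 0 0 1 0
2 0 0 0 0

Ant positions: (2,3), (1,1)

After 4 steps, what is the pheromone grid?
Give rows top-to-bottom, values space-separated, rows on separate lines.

After step 1: ants at (1,3),(0,1)
  0 1 0 0 0
  0 0 0 1 0
  0 0 0 0 0
  1 0 0 0 0
After step 2: ants at (0,3),(0,2)
  0 0 1 1 0
  0 0 0 0 0
  0 0 0 0 0
  0 0 0 0 0
After step 3: ants at (0,2),(0,3)
  0 0 2 2 0
  0 0 0 0 0
  0 0 0 0 0
  0 0 0 0 0
After step 4: ants at (0,3),(0,2)
  0 0 3 3 0
  0 0 0 0 0
  0 0 0 0 0
  0 0 0 0 0

0 0 3 3 0
0 0 0 0 0
0 0 0 0 0
0 0 0 0 0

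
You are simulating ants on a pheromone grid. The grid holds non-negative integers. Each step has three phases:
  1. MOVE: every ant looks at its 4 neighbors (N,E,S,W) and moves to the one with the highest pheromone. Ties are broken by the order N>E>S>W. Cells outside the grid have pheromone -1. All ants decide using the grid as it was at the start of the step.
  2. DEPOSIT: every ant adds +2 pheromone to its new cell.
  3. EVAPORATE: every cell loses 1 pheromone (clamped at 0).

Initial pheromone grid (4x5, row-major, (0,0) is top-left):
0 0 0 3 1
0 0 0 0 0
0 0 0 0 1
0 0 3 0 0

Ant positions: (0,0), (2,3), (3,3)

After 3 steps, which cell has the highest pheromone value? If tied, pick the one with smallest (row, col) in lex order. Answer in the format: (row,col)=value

Step 1: ant0:(0,0)->E->(0,1) | ant1:(2,3)->E->(2,4) | ant2:(3,3)->W->(3,2)
  grid max=4 at (3,2)
Step 2: ant0:(0,1)->E->(0,2) | ant1:(2,4)->N->(1,4) | ant2:(3,2)->N->(2,2)
  grid max=3 at (3,2)
Step 3: ant0:(0,2)->E->(0,3) | ant1:(1,4)->S->(2,4) | ant2:(2,2)->S->(3,2)
  grid max=4 at (3,2)
Final grid:
  0 0 0 2 0
  0 0 0 0 0
  0 0 0 0 2
  0 0 4 0 0
Max pheromone 4 at (3,2)

Answer: (3,2)=4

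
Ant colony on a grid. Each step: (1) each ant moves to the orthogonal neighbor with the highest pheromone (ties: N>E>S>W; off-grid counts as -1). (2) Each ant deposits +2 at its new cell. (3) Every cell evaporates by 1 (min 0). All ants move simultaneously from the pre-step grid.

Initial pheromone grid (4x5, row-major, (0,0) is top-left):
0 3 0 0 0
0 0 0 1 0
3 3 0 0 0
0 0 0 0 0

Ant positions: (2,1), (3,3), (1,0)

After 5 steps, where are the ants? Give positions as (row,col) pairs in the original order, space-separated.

Step 1: ant0:(2,1)->W->(2,0) | ant1:(3,3)->N->(2,3) | ant2:(1,0)->S->(2,0)
  grid max=6 at (2,0)
Step 2: ant0:(2,0)->E->(2,1) | ant1:(2,3)->N->(1,3) | ant2:(2,0)->E->(2,1)
  grid max=5 at (2,0)
Step 3: ant0:(2,1)->W->(2,0) | ant1:(1,3)->N->(0,3) | ant2:(2,1)->W->(2,0)
  grid max=8 at (2,0)
Step 4: ant0:(2,0)->E->(2,1) | ant1:(0,3)->E->(0,4) | ant2:(2,0)->E->(2,1)
  grid max=7 at (2,0)
Step 5: ant0:(2,1)->W->(2,0) | ant1:(0,4)->S->(1,4) | ant2:(2,1)->W->(2,0)
  grid max=10 at (2,0)

(2,0) (1,4) (2,0)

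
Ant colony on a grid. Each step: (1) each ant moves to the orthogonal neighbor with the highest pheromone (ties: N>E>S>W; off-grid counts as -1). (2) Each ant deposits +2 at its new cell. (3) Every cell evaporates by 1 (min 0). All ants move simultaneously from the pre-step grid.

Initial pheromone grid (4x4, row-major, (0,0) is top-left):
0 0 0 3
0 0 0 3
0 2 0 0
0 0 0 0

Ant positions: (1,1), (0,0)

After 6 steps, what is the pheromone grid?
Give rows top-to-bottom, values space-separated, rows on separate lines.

After step 1: ants at (2,1),(0,1)
  0 1 0 2
  0 0 0 2
  0 3 0 0
  0 0 0 0
After step 2: ants at (1,1),(0,2)
  0 0 1 1
  0 1 0 1
  0 2 0 0
  0 0 0 0
After step 3: ants at (2,1),(0,3)
  0 0 0 2
  0 0 0 0
  0 3 0 0
  0 0 0 0
After step 4: ants at (1,1),(1,3)
  0 0 0 1
  0 1 0 1
  0 2 0 0
  0 0 0 0
After step 5: ants at (2,1),(0,3)
  0 0 0 2
  0 0 0 0
  0 3 0 0
  0 0 0 0
After step 6: ants at (1,1),(1,3)
  0 0 0 1
  0 1 0 1
  0 2 0 0
  0 0 0 0

0 0 0 1
0 1 0 1
0 2 0 0
0 0 0 0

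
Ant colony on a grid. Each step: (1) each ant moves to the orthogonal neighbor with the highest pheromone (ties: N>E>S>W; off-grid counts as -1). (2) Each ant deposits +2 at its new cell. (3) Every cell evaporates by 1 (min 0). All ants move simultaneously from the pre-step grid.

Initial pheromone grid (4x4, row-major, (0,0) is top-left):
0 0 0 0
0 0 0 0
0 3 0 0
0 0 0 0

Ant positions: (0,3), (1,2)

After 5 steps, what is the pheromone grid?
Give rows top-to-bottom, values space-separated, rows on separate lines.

After step 1: ants at (1,3),(0,2)
  0 0 1 0
  0 0 0 1
  0 2 0 0
  0 0 0 0
After step 2: ants at (0,3),(0,3)
  0 0 0 3
  0 0 0 0
  0 1 0 0
  0 0 0 0
After step 3: ants at (1,3),(1,3)
  0 0 0 2
  0 0 0 3
  0 0 0 0
  0 0 0 0
After step 4: ants at (0,3),(0,3)
  0 0 0 5
  0 0 0 2
  0 0 0 0
  0 0 0 0
After step 5: ants at (1,3),(1,3)
  0 0 0 4
  0 0 0 5
  0 0 0 0
  0 0 0 0

0 0 0 4
0 0 0 5
0 0 0 0
0 0 0 0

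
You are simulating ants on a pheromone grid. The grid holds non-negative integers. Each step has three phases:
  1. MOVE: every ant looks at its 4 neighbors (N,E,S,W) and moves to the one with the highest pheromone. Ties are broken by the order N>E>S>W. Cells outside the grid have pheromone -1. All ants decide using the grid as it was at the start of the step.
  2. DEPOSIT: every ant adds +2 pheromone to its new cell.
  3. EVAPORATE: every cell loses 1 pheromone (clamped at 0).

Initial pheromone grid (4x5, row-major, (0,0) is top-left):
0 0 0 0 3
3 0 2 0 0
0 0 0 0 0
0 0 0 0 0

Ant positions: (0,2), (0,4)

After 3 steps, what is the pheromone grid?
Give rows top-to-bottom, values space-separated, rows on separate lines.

After step 1: ants at (1,2),(1,4)
  0 0 0 0 2
  2 0 3 0 1
  0 0 0 0 0
  0 0 0 0 0
After step 2: ants at (0,2),(0,4)
  0 0 1 0 3
  1 0 2 0 0
  0 0 0 0 0
  0 0 0 0 0
After step 3: ants at (1,2),(1,4)
  0 0 0 0 2
  0 0 3 0 1
  0 0 0 0 0
  0 0 0 0 0

0 0 0 0 2
0 0 3 0 1
0 0 0 0 0
0 0 0 0 0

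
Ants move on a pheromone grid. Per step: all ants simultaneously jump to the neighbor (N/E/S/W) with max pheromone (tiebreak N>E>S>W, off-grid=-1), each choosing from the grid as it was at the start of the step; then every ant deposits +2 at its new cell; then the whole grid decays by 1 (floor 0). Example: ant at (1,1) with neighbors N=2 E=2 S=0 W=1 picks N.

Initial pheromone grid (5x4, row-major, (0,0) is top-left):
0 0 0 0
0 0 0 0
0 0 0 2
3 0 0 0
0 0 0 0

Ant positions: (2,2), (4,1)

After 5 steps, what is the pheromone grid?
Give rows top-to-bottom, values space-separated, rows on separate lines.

After step 1: ants at (2,3),(3,1)
  0 0 0 0
  0 0 0 0
  0 0 0 3
  2 1 0 0
  0 0 0 0
After step 2: ants at (1,3),(3,0)
  0 0 0 0
  0 0 0 1
  0 0 0 2
  3 0 0 0
  0 0 0 0
After step 3: ants at (2,3),(2,0)
  0 0 0 0
  0 0 0 0
  1 0 0 3
  2 0 0 0
  0 0 0 0
After step 4: ants at (1,3),(3,0)
  0 0 0 0
  0 0 0 1
  0 0 0 2
  3 0 0 0
  0 0 0 0
After step 5: ants at (2,3),(2,0)
  0 0 0 0
  0 0 0 0
  1 0 0 3
  2 0 0 0
  0 0 0 0

0 0 0 0
0 0 0 0
1 0 0 3
2 0 0 0
0 0 0 0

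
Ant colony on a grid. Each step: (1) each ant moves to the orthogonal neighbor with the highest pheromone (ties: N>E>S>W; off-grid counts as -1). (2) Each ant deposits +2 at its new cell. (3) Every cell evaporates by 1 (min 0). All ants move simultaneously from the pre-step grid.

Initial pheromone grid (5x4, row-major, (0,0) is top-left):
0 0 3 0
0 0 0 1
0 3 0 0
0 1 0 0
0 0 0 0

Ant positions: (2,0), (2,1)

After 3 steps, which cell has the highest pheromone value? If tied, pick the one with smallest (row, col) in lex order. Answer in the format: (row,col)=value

Step 1: ant0:(2,0)->E->(2,1) | ant1:(2,1)->S->(3,1)
  grid max=4 at (2,1)
Step 2: ant0:(2,1)->S->(3,1) | ant1:(3,1)->N->(2,1)
  grid max=5 at (2,1)
Step 3: ant0:(3,1)->N->(2,1) | ant1:(2,1)->S->(3,1)
  grid max=6 at (2,1)
Final grid:
  0 0 0 0
  0 0 0 0
  0 6 0 0
  0 4 0 0
  0 0 0 0
Max pheromone 6 at (2,1)

Answer: (2,1)=6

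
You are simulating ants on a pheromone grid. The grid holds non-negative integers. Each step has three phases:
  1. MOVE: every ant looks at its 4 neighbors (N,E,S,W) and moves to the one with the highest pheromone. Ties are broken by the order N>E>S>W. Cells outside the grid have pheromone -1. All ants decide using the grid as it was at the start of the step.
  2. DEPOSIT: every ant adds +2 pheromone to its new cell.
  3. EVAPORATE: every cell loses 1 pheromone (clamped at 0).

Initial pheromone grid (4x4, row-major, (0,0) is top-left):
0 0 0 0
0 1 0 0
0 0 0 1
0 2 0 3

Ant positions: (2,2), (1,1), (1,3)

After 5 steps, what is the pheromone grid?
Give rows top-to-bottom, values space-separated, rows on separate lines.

After step 1: ants at (2,3),(0,1),(2,3)
  0 1 0 0
  0 0 0 0
  0 0 0 4
  0 1 0 2
After step 2: ants at (3,3),(0,2),(3,3)
  0 0 1 0
  0 0 0 0
  0 0 0 3
  0 0 0 5
After step 3: ants at (2,3),(0,3),(2,3)
  0 0 0 1
  0 0 0 0
  0 0 0 6
  0 0 0 4
After step 4: ants at (3,3),(1,3),(3,3)
  0 0 0 0
  0 0 0 1
  0 0 0 5
  0 0 0 7
After step 5: ants at (2,3),(2,3),(2,3)
  0 0 0 0
  0 0 0 0
  0 0 0 10
  0 0 0 6

0 0 0 0
0 0 0 0
0 0 0 10
0 0 0 6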